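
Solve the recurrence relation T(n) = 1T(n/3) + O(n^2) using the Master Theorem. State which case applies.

Master Theorem for T(n) = 1T(n/3) + O(n^2):

a = 1, b = 3, c = 2
log_b(a) = log_3(1) = 0.0000

Case 3: c = 2 > log_3(1) = 0.0000
T(n) = O(n^2) = O(n^2)

For T(n) = 1T(n/3) + O(n^2): log_3(1) = 0.0000. This is Case 3 of the Master Theorem (c > log_b(a), work dominated by root), giving O(n^2).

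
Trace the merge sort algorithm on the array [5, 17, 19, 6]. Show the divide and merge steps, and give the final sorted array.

Merge sort trace:

Split: [5, 17, 19, 6] -> [5, 17] and [19, 6]
  Split: [5, 17] -> [5] and [17]
  Merge: [5] + [17] -> [5, 17]
  Split: [19, 6] -> [19] and [6]
  Merge: [19] + [6] -> [6, 19]
Merge: [5, 17] + [6, 19] -> [5, 6, 17, 19]

Final sorted array: [5, 6, 17, 19]

The merge sort proceeds by recursively splitting the array and merging sorted halves.
After all merges, the sorted array is [5, 6, 17, 19].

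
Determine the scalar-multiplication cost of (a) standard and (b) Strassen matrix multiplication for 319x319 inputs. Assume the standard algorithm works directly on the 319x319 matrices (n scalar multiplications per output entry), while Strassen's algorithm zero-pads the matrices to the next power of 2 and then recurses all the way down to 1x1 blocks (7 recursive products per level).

Matrix multiplication for 319x319 matrices:

Strassen's algorithm requires power-of-2 dimensions. Pad 319x319 to 512x512 (next power of 2).

Standard algorithm: 319^3 = 32461759 multiplications
Strassen's algorithm: 7^(log2(512)) = 7^9 = 40353607 multiplications
Difference: 32461759 - 40353607 = -7891848 (Strassen uses MORE here due to padding overhead — for small or just-over-power-of-2 n, padding can outweigh the per-level savings)

Standard: 32461759 multiplications (319^3). Strassen: 40353607 multiplications (7^9, after padding to 512x512). Strassen reduces 8 recursive multiplications to 7 at each level.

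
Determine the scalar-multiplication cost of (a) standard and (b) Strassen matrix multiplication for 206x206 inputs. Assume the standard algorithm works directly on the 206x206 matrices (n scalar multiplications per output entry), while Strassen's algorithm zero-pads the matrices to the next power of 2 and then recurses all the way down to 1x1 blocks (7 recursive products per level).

Matrix multiplication for 206x206 matrices:

Strassen's algorithm requires power-of-2 dimensions. Pad 206x206 to 256x256 (next power of 2).

Standard algorithm: 206^3 = 8741816 multiplications
Strassen's algorithm: 7^(log2(256)) = 7^8 = 5764801 multiplications
Savings: 8741816 - 5764801 = 2977015 multiplications

Standard: 8741816 multiplications (206^3). Strassen: 5764801 multiplications (7^8, after padding to 256x256). Strassen reduces 8 recursive multiplications to 7 at each level.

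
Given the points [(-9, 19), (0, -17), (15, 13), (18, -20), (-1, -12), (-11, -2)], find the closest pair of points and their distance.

Computing all pairwise distances among 6 points:

d((-9, 19), (0, -17)) = 37.108
d((-9, 19), (15, 13)) = 24.7386
d((-9, 19), (18, -20)) = 47.4342
d((-9, 19), (-1, -12)) = 32.0156
d((-9, 19), (-11, -2)) = 21.095
d((0, -17), (15, 13)) = 33.541
d((0, -17), (18, -20)) = 18.2483
d((0, -17), (-1, -12)) = 5.099 <-- minimum
d((0, -17), (-11, -2)) = 18.6011
d((15, 13), (18, -20)) = 33.1361
d((15, 13), (-1, -12)) = 29.6816
d((15, 13), (-11, -2)) = 30.0167
d((18, -20), (-1, -12)) = 20.6155
d((18, -20), (-11, -2)) = 34.1321
d((-1, -12), (-11, -2)) = 14.1421

Closest pair: (0, -17) and (-1, -12) with distance 5.099

The closest pair is (0, -17) and (-1, -12) with Euclidean distance 5.099. For 6 points, brute-force pairwise comparison is shown above. For large n, the divide-and-conquer algorithm (sort by x, recurse on halves, check the dividing strip) achieves O(n log n).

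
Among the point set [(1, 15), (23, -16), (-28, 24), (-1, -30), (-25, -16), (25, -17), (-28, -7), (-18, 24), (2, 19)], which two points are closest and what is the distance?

Computing all pairwise distances among 9 points:

d((1, 15), (23, -16)) = 38.0132
d((1, 15), (-28, 24)) = 30.3645
d((1, 15), (-1, -30)) = 45.0444
d((1, 15), (-25, -16)) = 40.4599
d((1, 15), (25, -17)) = 40.0
d((1, 15), (-28, -7)) = 36.4005
d((1, 15), (-18, 24)) = 21.0238
d((1, 15), (2, 19)) = 4.1231
d((23, -16), (-28, 24)) = 64.8151
d((23, -16), (-1, -30)) = 27.7849
d((23, -16), (-25, -16)) = 48.0
d((23, -16), (25, -17)) = 2.2361 <-- minimum
d((23, -16), (-28, -7)) = 51.788
d((23, -16), (-18, 24)) = 57.28
d((23, -16), (2, 19)) = 40.8167
d((-28, 24), (-1, -30)) = 60.3738
d((-28, 24), (-25, -16)) = 40.1123
d((-28, 24), (25, -17)) = 67.0075
d((-28, 24), (-28, -7)) = 31.0
d((-28, 24), (-18, 24)) = 10.0
d((-28, 24), (2, 19)) = 30.4138
d((-1, -30), (-25, -16)) = 27.7849
d((-1, -30), (25, -17)) = 29.0689
d((-1, -30), (-28, -7)) = 35.4683
d((-1, -30), (-18, 24)) = 56.6127
d((-1, -30), (2, 19)) = 49.0918
d((-25, -16), (25, -17)) = 50.01
d((-25, -16), (-28, -7)) = 9.4868
d((-25, -16), (-18, 24)) = 40.6079
d((-25, -16), (2, 19)) = 44.2041
d((25, -17), (-28, -7)) = 53.9351
d((25, -17), (-18, 24)) = 59.4138
d((25, -17), (2, 19)) = 42.72
d((-28, -7), (-18, 24)) = 32.573
d((-28, -7), (2, 19)) = 39.6989
d((-18, 24), (2, 19)) = 20.6155

Closest pair: (23, -16) and (25, -17) with distance 2.2361

The closest pair is (23, -16) and (25, -17) with Euclidean distance 2.2361. For 9 points, brute-force pairwise comparison is shown above. For large n, the divide-and-conquer algorithm (sort by x, recurse on halves, check the dividing strip) achieves O(n log n).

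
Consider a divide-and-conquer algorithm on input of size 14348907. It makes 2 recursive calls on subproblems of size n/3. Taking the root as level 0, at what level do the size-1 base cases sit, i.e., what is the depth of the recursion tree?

For divide and conquer with division factor 3:

Problem sizes at each level:
Level 0: 14348907
Level 1: 4782969
Level 2: 1594323
Level 3: 531441
Level 4: 177147
Level 5: 59049
Level 6: 19683
Level 7: 6561
Level 8: 2187
Level 9: 729
Level 10: 243
Level 11: 81
Level 12: 27
Level 13: 9
Level 14: 3
Level 15: 1

The root is level 0 and the size-1 base case is level 15 (the tree spans levels 0 through 15, i.e. 16 levels counting the root), so the depth is the number of divisions: log_3(14348907) = 15

The recursion tree depth is log_3(14348907) = 15. At each level, the problem size is divided by 3, so it takes 15 divisions to reduce to a base case of size 1. The algorithm makes 2 recursive calls at each level.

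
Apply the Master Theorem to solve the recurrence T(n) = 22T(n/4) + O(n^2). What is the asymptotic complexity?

Master Theorem for T(n) = 22T(n/4) + O(n^2):

a = 22, b = 4, c = 2
log_b(a) = log_4(22) = 2.2297

Case 1: c = 2 < log_4(22) = 2.2297
T(n) = O(n^(log_4 22))

For T(n) = 22T(n/4) + O(n^2): log_4(22) = 2.2297. This is Case 1 of the Master Theorem (c < log_b(a), work dominated by leaves), giving O(n^(log_4 22)).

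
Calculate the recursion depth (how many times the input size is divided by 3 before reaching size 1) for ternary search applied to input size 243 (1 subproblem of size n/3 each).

For divide and conquer with division factor 3:

Problem sizes at each level:
Level 0: 243
Level 1: 81
Level 2: 27
Level 3: 9
Level 4: 3
Level 5: 1

The root is level 0 and the size-1 base case is level 5 (the tree spans levels 0 through 5, i.e. 6 levels counting the root), so the depth is the number of divisions: log_3(243) = 5

The recursion tree depth is log_3(243) = 5. At each level, the problem size is divided by 3, so it takes 5 divisions to reduce to a base case of size 1. The algorithm makes 1 recursive call at each level.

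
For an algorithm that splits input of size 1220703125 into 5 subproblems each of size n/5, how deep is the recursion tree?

For divide and conquer with division factor 5:

Problem sizes at each level:
Level 0: 1220703125
Level 1: 244140625
Level 2: 48828125
Level 3: 9765625
Level 4: 1953125
Level 5: 390625
Level 6: 78125
Level 7: 15625
Level 8: 3125
Level 9: 625
Level 10: 125
Level 11: 25
Level 12: 5
Level 13: 1

The root is level 0 and the size-1 base case is level 13 (the tree spans levels 0 through 13, i.e. 14 levels counting the root), so the depth is the number of divisions: log_5(1220703125) = 13

The recursion tree depth is log_5(1220703125) = 13. At each level, the problem size is divided by 5, so it takes 13 divisions to reduce to a base case of size 1. The algorithm makes 5 recursive calls at each level.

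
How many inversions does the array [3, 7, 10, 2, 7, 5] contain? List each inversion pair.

Finding inversions in [3, 7, 10, 2, 7, 5]:

(0, 3): arr[0]=3 > arr[3]=2
(1, 3): arr[1]=7 > arr[3]=2
(1, 5): arr[1]=7 > arr[5]=5
(2, 3): arr[2]=10 > arr[3]=2
(2, 4): arr[2]=10 > arr[4]=7
(2, 5): arr[2]=10 > arr[5]=5
(4, 5): arr[4]=7 > arr[5]=5

Total inversions: 7

The array has 7 inversion(s): (0,3), (1,3), (1,5), (2,3), (2,4), (2,5), (4,5). Each pair (i,j) satisfies i < j and arr[i] > arr[j].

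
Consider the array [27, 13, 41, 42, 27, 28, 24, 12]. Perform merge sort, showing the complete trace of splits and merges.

Merge sort trace:

Split: [27, 13, 41, 42, 27, 28, 24, 12] -> [27, 13, 41, 42] and [27, 28, 24, 12]
  Split: [27, 13, 41, 42] -> [27, 13] and [41, 42]
    Split: [27, 13] -> [27] and [13]
    Merge: [27] + [13] -> [13, 27]
    Split: [41, 42] -> [41] and [42]
    Merge: [41] + [42] -> [41, 42]
  Merge: [13, 27] + [41, 42] -> [13, 27, 41, 42]
  Split: [27, 28, 24, 12] -> [27, 28] and [24, 12]
    Split: [27, 28] -> [27] and [28]
    Merge: [27] + [28] -> [27, 28]
    Split: [24, 12] -> [24] and [12]
    Merge: [24] + [12] -> [12, 24]
  Merge: [27, 28] + [12, 24] -> [12, 24, 27, 28]
Merge: [13, 27, 41, 42] + [12, 24, 27, 28] -> [12, 13, 24, 27, 27, 28, 41, 42]

Final sorted array: [12, 13, 24, 27, 27, 28, 41, 42]

The merge sort proceeds by recursively splitting the array and merging sorted halves.
After all merges, the sorted array is [12, 13, 24, 27, 27, 28, 41, 42].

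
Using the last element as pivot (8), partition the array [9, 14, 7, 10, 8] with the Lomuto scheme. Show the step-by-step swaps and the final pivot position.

Lomuto partition with pivot = 8:

Initial array: [9, 14, 7, 10, 8]

arr[0]=9 > 8: no swap
arr[1]=14 > 8: no swap
arr[2]=7 <= 8: swap with position 0, array becomes [7, 14, 9, 10, 8]
arr[3]=10 > 8: no swap

Place pivot at position 1: [7, 8, 9, 10, 14]
Pivot position: 1

After partitioning with pivot 8, the array becomes [7, 8, 9, 10, 14]. The pivot is placed at index 1. All elements to the left of the pivot are <= 8, and all elements to the right are > 8.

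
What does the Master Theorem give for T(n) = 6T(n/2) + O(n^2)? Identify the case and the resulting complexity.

Master Theorem for T(n) = 6T(n/2) + O(n^2):

a = 6, b = 2, c = 2
log_b(a) = log_2(6) = 2.5850

Case 1: c = 2 < log_2(6) = 2.5850
T(n) = O(n^(log_2 6))

For T(n) = 6T(n/2) + O(n^2): log_2(6) = 2.5850. This is Case 1 of the Master Theorem (c < log_b(a), work dominated by leaves), giving O(n^(log_2 6)).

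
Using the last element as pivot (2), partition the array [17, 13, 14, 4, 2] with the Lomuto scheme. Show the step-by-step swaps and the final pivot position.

Lomuto partition with pivot = 2:

Initial array: [17, 13, 14, 4, 2]

arr[0]=17 > 2: no swap
arr[1]=13 > 2: no swap
arr[2]=14 > 2: no swap
arr[3]=4 > 2: no swap

Place pivot at position 0: [2, 13, 14, 4, 17]
Pivot position: 0

After partitioning with pivot 2, the array becomes [2, 13, 14, 4, 17]. The pivot is placed at index 0. All elements to the left of the pivot are <= 2, and all elements to the right are > 2.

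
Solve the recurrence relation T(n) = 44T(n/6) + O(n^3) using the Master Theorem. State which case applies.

Master Theorem for T(n) = 44T(n/6) + O(n^3):

a = 44, b = 6, c = 3
log_b(a) = log_6(44) = 2.1120

Case 3: c = 3 > log_6(44) = 2.1120
T(n) = O(n^3) = O(n^3)

For T(n) = 44T(n/6) + O(n^3): log_6(44) = 2.1120. This is Case 3 of the Master Theorem (c > log_b(a), work dominated by root), giving O(n^3).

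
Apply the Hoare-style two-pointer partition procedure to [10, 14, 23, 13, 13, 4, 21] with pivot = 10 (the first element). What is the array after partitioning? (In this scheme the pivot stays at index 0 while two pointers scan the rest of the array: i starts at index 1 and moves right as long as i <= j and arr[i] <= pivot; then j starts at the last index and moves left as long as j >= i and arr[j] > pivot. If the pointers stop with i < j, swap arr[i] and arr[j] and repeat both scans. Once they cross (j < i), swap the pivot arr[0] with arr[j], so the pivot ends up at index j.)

Hoare-style two-pointer partition with pivot = 10:

Initial array: [10, 14, 23, 13, 13, 4, 21]

Pointers start at i = 1, j = 6.
i stops at index 1 (arr[1]=14 > 10), j stops at index 5 (arr[5]=4 <= 10): swap arr[1] and arr[5], array becomes [10, 4, 23, 13, 13, 14, 21]
i ends at 2, j ends at 1: the pointers have crossed (j < i), so scanning stops.

Swap pivot arr[0] with arr[1] to place pivot at position 1: [4, 10, 23, 13, 13, 14, 21]
Pivot position: 1

After partitioning with pivot 10, the array becomes [4, 10, 23, 13, 13, 14, 21]. The pivot is placed at index 1. All elements to the left of the pivot are <= 10, and all elements to the right are > 10.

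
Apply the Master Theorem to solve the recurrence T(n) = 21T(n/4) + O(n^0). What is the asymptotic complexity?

Master Theorem for T(n) = 21T(n/4) + O(n^0):

a = 21, b = 4, c = 0
log_b(a) = log_4(21) = 2.1962

Case 1: c = 0 < log_4(21) = 2.1962
T(n) = O(n^(log_4 21))

For T(n) = 21T(n/4) + O(n^0): log_4(21) = 2.1962. This is Case 1 of the Master Theorem (c < log_b(a), work dominated by leaves), giving O(n^(log_4 21)).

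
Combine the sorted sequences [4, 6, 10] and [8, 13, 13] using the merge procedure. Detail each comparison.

Merging process:

Compare 4 vs 8: take 4 from left. Merged: [4]
Compare 6 vs 8: take 6 from left. Merged: [4, 6]
Compare 10 vs 8: take 8 from right. Merged: [4, 6, 8]
Compare 10 vs 13: take 10 from left. Merged: [4, 6, 8, 10]
Append remaining from right: [13, 13]. Merged: [4, 6, 8, 10, 13, 13]

Final merged array: [4, 6, 8, 10, 13, 13]
Total comparisons: 4

The merged array is [4, 6, 8, 10, 13, 13], requiring 4 comparisons. The merge step runs in O(n) time where n is the total number of elements.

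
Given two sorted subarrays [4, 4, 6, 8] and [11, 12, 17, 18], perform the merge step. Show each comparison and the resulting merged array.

Merging process:

Compare 4 vs 11: take 4 from left. Merged: [4]
Compare 4 vs 11: take 4 from left. Merged: [4, 4]
Compare 6 vs 11: take 6 from left. Merged: [4, 4, 6]
Compare 8 vs 11: take 8 from left. Merged: [4, 4, 6, 8]
Append remaining from right: [11, 12, 17, 18]. Merged: [4, 4, 6, 8, 11, 12, 17, 18]

Final merged array: [4, 4, 6, 8, 11, 12, 17, 18]
Total comparisons: 4

The merged array is [4, 4, 6, 8, 11, 12, 17, 18], requiring 4 comparisons. The merge step runs in O(n) time where n is the total number of elements.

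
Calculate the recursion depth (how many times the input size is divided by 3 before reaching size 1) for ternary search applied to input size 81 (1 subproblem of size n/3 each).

For divide and conquer with division factor 3:

Problem sizes at each level:
Level 0: 81
Level 1: 27
Level 2: 9
Level 3: 3
Level 4: 1

The root is level 0 and the size-1 base case is level 4 (the tree spans levels 0 through 4, i.e. 5 levels counting the root), so the depth is the number of divisions: log_3(81) = 4

The recursion tree depth is log_3(81) = 4. At each level, the problem size is divided by 3, so it takes 4 divisions to reduce to a base case of size 1. The algorithm makes 1 recursive call at each level.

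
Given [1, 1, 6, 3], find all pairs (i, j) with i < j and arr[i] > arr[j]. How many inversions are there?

Finding inversions in [1, 1, 6, 3]:

(2, 3): arr[2]=6 > arr[3]=3

Total inversions: 1

The array has 1 inversion(s): (2,3). Each pair (i,j) satisfies i < j and arr[i] > arr[j].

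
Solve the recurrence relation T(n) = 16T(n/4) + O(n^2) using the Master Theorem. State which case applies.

Master Theorem for T(n) = 16T(n/4) + O(n^2):

a = 16, b = 4, c = 2
log_b(a) = log_4(16) = 2.0000

Case 2: c = 2 = log_4(16) = 2.0000
T(n) = O(n^2 log n) = O(n^2 log n)

For T(n) = 16T(n/4) + O(n^2): log_4(16) = 2.0000. This is Case 2 of the Master Theorem (c = log_b(a), equal work at all levels), giving O(n^2 log n).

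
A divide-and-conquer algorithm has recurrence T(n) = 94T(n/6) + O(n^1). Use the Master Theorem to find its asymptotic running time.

Master Theorem for T(n) = 94T(n/6) + O(n^1):

a = 94, b = 6, c = 1
log_b(a) = log_6(94) = 2.5357

Case 1: c = 1 < log_6(94) = 2.5357
T(n) = O(n^(log_6 94))

For T(n) = 94T(n/6) + O(n^1): log_6(94) = 2.5357. This is Case 1 of the Master Theorem (c < log_b(a), work dominated by leaves), giving O(n^(log_6 94)).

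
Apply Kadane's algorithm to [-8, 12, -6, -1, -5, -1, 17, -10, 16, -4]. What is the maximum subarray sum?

Using Kadane's algorithm on [-8, 12, -6, -1, -5, -1, 17, -10, 16, -4]:

Scanning through the array:
Position 1 (value 12): max_ending_here = 12, max_so_far = 12
Position 2 (value -6): max_ending_here = 6, max_so_far = 12
Position 3 (value -1): max_ending_here = 5, max_so_far = 12
Position 4 (value -5): max_ending_here = 0, max_so_far = 12
Position 5 (value -1): max_ending_here = -1, max_so_far = 12
Position 6 (value 17): max_ending_here = 17, max_so_far = 17
Position 7 (value -10): max_ending_here = 7, max_so_far = 17
Position 8 (value 16): max_ending_here = 23, max_so_far = 23
Position 9 (value -4): max_ending_here = 19, max_so_far = 23

Maximum subarray: [17, -10, 16]
Maximum sum: 23

The maximum subarray is [17, -10, 16] with sum 23. This subarray runs from index 6 to index 8.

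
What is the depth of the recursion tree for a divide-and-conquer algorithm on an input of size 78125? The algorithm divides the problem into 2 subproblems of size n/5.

For divide and conquer with division factor 5:

Problem sizes at each level:
Level 0: 78125
Level 1: 15625
Level 2: 3125
Level 3: 625
Level 4: 125
Level 5: 25
Level 6: 5
Level 7: 1

The root is level 0 and the size-1 base case is level 7 (the tree spans levels 0 through 7, i.e. 8 levels counting the root), so the depth is the number of divisions: log_5(78125) = 7

The recursion tree depth is log_5(78125) = 7. At each level, the problem size is divided by 5, so it takes 7 divisions to reduce to a base case of size 1. The algorithm makes 2 recursive calls at each level.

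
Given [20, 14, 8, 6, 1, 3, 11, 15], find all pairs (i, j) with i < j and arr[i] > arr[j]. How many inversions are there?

Finding inversions in [20, 14, 8, 6, 1, 3, 11, 15]:

(0, 1): arr[0]=20 > arr[1]=14
(0, 2): arr[0]=20 > arr[2]=8
(0, 3): arr[0]=20 > arr[3]=6
(0, 4): arr[0]=20 > arr[4]=1
(0, 5): arr[0]=20 > arr[5]=3
(0, 6): arr[0]=20 > arr[6]=11
(0, 7): arr[0]=20 > arr[7]=15
(1, 2): arr[1]=14 > arr[2]=8
(1, 3): arr[1]=14 > arr[3]=6
(1, 4): arr[1]=14 > arr[4]=1
(1, 5): arr[1]=14 > arr[5]=3
(1, 6): arr[1]=14 > arr[6]=11
(2, 3): arr[2]=8 > arr[3]=6
(2, 4): arr[2]=8 > arr[4]=1
(2, 5): arr[2]=8 > arr[5]=3
(3, 4): arr[3]=6 > arr[4]=1
(3, 5): arr[3]=6 > arr[5]=3

Total inversions: 17

The array has 17 inversion(s): (0,1), (0,2), (0,3), (0,4), (0,5), (0,6), (0,7), (1,2), (1,3), (1,4), (1,5), (1,6), (2,3), (2,4), (2,5), (3,4), (3,5). Each pair (i,j) satisfies i < j and arr[i] > arr[j].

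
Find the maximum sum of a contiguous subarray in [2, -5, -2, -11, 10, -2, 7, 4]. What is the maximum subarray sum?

Using Kadane's algorithm on [2, -5, -2, -11, 10, -2, 7, 4]:

Scanning through the array:
Position 1 (value -5): max_ending_here = -3, max_so_far = 2
Position 2 (value -2): max_ending_here = -2, max_so_far = 2
Position 3 (value -11): max_ending_here = -11, max_so_far = 2
Position 4 (value 10): max_ending_here = 10, max_so_far = 10
Position 5 (value -2): max_ending_here = 8, max_so_far = 10
Position 6 (value 7): max_ending_here = 15, max_so_far = 15
Position 7 (value 4): max_ending_here = 19, max_so_far = 19

Maximum subarray: [10, -2, 7, 4]
Maximum sum: 19

The maximum subarray is [10, -2, 7, 4] with sum 19. This subarray runs from index 4 to index 7.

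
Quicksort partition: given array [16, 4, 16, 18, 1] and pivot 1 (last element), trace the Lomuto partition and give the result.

Lomuto partition with pivot = 1:

Initial array: [16, 4, 16, 18, 1]

arr[0]=16 > 1: no swap
arr[1]=4 > 1: no swap
arr[2]=16 > 1: no swap
arr[3]=18 > 1: no swap

Place pivot at position 0: [1, 4, 16, 18, 16]
Pivot position: 0

After partitioning with pivot 1, the array becomes [1, 4, 16, 18, 16]. The pivot is placed at index 0. All elements to the left of the pivot are <= 1, and all elements to the right are > 1.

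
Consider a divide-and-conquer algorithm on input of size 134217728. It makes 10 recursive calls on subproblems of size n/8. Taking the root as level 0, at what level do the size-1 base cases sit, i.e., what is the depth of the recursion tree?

For divide and conquer with division factor 8:

Problem sizes at each level:
Level 0: 134217728
Level 1: 16777216
Level 2: 2097152
Level 3: 262144
Level 4: 32768
Level 5: 4096
Level 6: 512
Level 7: 64
Level 8: 8
Level 9: 1

The root is level 0 and the size-1 base case is level 9 (the tree spans levels 0 through 9, i.e. 10 levels counting the root), so the depth is the number of divisions: log_8(134217728) = 9

The recursion tree depth is log_8(134217728) = 9. At each level, the problem size is divided by 8, so it takes 9 divisions to reduce to a base case of size 1. The algorithm makes 10 recursive calls at each level.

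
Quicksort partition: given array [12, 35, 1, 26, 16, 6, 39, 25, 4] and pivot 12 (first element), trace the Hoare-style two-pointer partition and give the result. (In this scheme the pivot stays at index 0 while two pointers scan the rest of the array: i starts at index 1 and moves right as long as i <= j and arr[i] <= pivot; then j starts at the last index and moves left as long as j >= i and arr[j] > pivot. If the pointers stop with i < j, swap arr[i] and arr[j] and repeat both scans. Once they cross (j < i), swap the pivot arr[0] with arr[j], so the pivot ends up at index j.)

Hoare-style two-pointer partition with pivot = 12:

Initial array: [12, 35, 1, 26, 16, 6, 39, 25, 4]

Pointers start at i = 1, j = 8.
i stops at index 1 (arr[1]=35 > 12), j stops at index 8 (arr[8]=4 <= 12): swap arr[1] and arr[8], array becomes [12, 4, 1, 26, 16, 6, 39, 25, 35]
i stops at index 3 (arr[3]=26 > 12), j stops at index 5 (arr[5]=6 <= 12): swap arr[3] and arr[5], array becomes [12, 4, 1, 6, 16, 26, 39, 25, 35]
i ends at 4, j ends at 3: the pointers have crossed (j < i), so scanning stops.

Swap pivot arr[0] with arr[3] to place pivot at position 3: [6, 4, 1, 12, 16, 26, 39, 25, 35]
Pivot position: 3

After partitioning with pivot 12, the array becomes [6, 4, 1, 12, 16, 26, 39, 25, 35]. The pivot is placed at index 3. All elements to the left of the pivot are <= 12, and all elements to the right are > 12.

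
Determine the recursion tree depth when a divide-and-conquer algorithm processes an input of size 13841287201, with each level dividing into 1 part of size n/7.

For divide and conquer with division factor 7:

Problem sizes at each level:
Level 0: 13841287201
Level 1: 1977326743
Level 2: 282475249
Level 3: 40353607
Level 4: 5764801
Level 5: 823543
Level 6: 117649
Level 7: 16807
Level 8: 2401
Level 9: 343
Level 10: 49
Level 11: 7
Level 12: 1

The root is level 0 and the size-1 base case is level 12 (the tree spans levels 0 through 12, i.e. 13 levels counting the root), so the depth is the number of divisions: log_7(13841287201) = 12

The recursion tree depth is log_7(13841287201) = 12. At each level, the problem size is divided by 7, so it takes 12 divisions to reduce to a base case of size 1. The algorithm makes 1 recursive call at each level.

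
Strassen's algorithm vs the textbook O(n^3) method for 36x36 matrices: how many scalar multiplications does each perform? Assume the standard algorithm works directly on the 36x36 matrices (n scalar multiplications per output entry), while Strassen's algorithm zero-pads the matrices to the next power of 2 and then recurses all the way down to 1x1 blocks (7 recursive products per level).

Matrix multiplication for 36x36 matrices:

Strassen's algorithm requires power-of-2 dimensions. Pad 36x36 to 64x64 (next power of 2).

Standard algorithm: 36^3 = 46656 multiplications
Strassen's algorithm: 7^(log2(64)) = 7^6 = 117649 multiplications
Difference: 46656 - 117649 = -70993 (Strassen uses MORE here due to padding overhead — for small or just-over-power-of-2 n, padding can outweigh the per-level savings)

Standard: 46656 multiplications (36^3). Strassen: 117649 multiplications (7^6, after padding to 64x64). Strassen reduces 8 recursive multiplications to 7 at each level.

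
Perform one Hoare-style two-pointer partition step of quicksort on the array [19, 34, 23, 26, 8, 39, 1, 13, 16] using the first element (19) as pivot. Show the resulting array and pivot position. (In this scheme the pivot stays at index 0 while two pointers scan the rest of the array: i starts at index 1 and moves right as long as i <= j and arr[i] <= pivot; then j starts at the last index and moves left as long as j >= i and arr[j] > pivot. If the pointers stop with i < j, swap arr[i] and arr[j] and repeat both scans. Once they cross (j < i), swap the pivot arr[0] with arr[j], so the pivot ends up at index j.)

Hoare-style two-pointer partition with pivot = 19:

Initial array: [19, 34, 23, 26, 8, 39, 1, 13, 16]

Pointers start at i = 1, j = 8.
i stops at index 1 (arr[1]=34 > 19), j stops at index 8 (arr[8]=16 <= 19): swap arr[1] and arr[8], array becomes [19, 16, 23, 26, 8, 39, 1, 13, 34]
i stops at index 2 (arr[2]=23 > 19), j stops at index 7 (arr[7]=13 <= 19): swap arr[2] and arr[7], array becomes [19, 16, 13, 26, 8, 39, 1, 23, 34]
i stops at index 3 (arr[3]=26 > 19), j stops at index 6 (arr[6]=1 <= 19): swap arr[3] and arr[6], array becomes [19, 16, 13, 1, 8, 39, 26, 23, 34]
i ends at 5, j ends at 4: the pointers have crossed (j < i), so scanning stops.

Swap pivot arr[0] with arr[4] to place pivot at position 4: [8, 16, 13, 1, 19, 39, 26, 23, 34]
Pivot position: 4

After partitioning with pivot 19, the array becomes [8, 16, 13, 1, 19, 39, 26, 23, 34]. The pivot is placed at index 4. All elements to the left of the pivot are <= 19, and all elements to the right are > 19.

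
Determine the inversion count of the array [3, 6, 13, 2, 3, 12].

Finding inversions in [3, 6, 13, 2, 3, 12]:

(0, 3): arr[0]=3 > arr[3]=2
(1, 3): arr[1]=6 > arr[3]=2
(1, 4): arr[1]=6 > arr[4]=3
(2, 3): arr[2]=13 > arr[3]=2
(2, 4): arr[2]=13 > arr[4]=3
(2, 5): arr[2]=13 > arr[5]=12

Total inversions: 6

The array has 6 inversion(s): (0,3), (1,3), (1,4), (2,3), (2,4), (2,5). Each pair (i,j) satisfies i < j and arr[i] > arr[j].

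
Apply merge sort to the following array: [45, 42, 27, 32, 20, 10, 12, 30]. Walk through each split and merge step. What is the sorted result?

Merge sort trace:

Split: [45, 42, 27, 32, 20, 10, 12, 30] -> [45, 42, 27, 32] and [20, 10, 12, 30]
  Split: [45, 42, 27, 32] -> [45, 42] and [27, 32]
    Split: [45, 42] -> [45] and [42]
    Merge: [45] + [42] -> [42, 45]
    Split: [27, 32] -> [27] and [32]
    Merge: [27] + [32] -> [27, 32]
  Merge: [42, 45] + [27, 32] -> [27, 32, 42, 45]
  Split: [20, 10, 12, 30] -> [20, 10] and [12, 30]
    Split: [20, 10] -> [20] and [10]
    Merge: [20] + [10] -> [10, 20]
    Split: [12, 30] -> [12] and [30]
    Merge: [12] + [30] -> [12, 30]
  Merge: [10, 20] + [12, 30] -> [10, 12, 20, 30]
Merge: [27, 32, 42, 45] + [10, 12, 20, 30] -> [10, 12, 20, 27, 30, 32, 42, 45]

Final sorted array: [10, 12, 20, 27, 30, 32, 42, 45]

The merge sort proceeds by recursively splitting the array and merging sorted halves.
After all merges, the sorted array is [10, 12, 20, 27, 30, 32, 42, 45].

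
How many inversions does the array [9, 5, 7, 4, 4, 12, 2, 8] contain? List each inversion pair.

Finding inversions in [9, 5, 7, 4, 4, 12, 2, 8]:

(0, 1): arr[0]=9 > arr[1]=5
(0, 2): arr[0]=9 > arr[2]=7
(0, 3): arr[0]=9 > arr[3]=4
(0, 4): arr[0]=9 > arr[4]=4
(0, 6): arr[0]=9 > arr[6]=2
(0, 7): arr[0]=9 > arr[7]=8
(1, 3): arr[1]=5 > arr[3]=4
(1, 4): arr[1]=5 > arr[4]=4
(1, 6): arr[1]=5 > arr[6]=2
(2, 3): arr[2]=7 > arr[3]=4
(2, 4): arr[2]=7 > arr[4]=4
(2, 6): arr[2]=7 > arr[6]=2
(3, 6): arr[3]=4 > arr[6]=2
(4, 6): arr[4]=4 > arr[6]=2
(5, 6): arr[5]=12 > arr[6]=2
(5, 7): arr[5]=12 > arr[7]=8

Total inversions: 16

The array has 16 inversion(s): (0,1), (0,2), (0,3), (0,4), (0,6), (0,7), (1,3), (1,4), (1,6), (2,3), (2,4), (2,6), (3,6), (4,6), (5,6), (5,7). Each pair (i,j) satisfies i < j and arr[i] > arr[j].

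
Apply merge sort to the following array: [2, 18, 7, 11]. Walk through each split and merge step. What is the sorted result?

Merge sort trace:

Split: [2, 18, 7, 11] -> [2, 18] and [7, 11]
  Split: [2, 18] -> [2] and [18]
  Merge: [2] + [18] -> [2, 18]
  Split: [7, 11] -> [7] and [11]
  Merge: [7] + [11] -> [7, 11]
Merge: [2, 18] + [7, 11] -> [2, 7, 11, 18]

Final sorted array: [2, 7, 11, 18]

The merge sort proceeds by recursively splitting the array and merging sorted halves.
After all merges, the sorted array is [2, 7, 11, 18].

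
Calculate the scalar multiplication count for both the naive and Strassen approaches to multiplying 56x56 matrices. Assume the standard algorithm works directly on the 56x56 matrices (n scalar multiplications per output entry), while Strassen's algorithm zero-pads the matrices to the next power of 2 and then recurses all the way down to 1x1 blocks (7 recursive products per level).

Matrix multiplication for 56x56 matrices:

Strassen's algorithm requires power-of-2 dimensions. Pad 56x56 to 64x64 (next power of 2).

Standard algorithm: 56^3 = 175616 multiplications
Strassen's algorithm: 7^(log2(64)) = 7^6 = 117649 multiplications
Savings: 175616 - 117649 = 57967 multiplications

Standard: 175616 multiplications (56^3). Strassen: 117649 multiplications (7^6, after padding to 64x64). Strassen reduces 8 recursive multiplications to 7 at each level.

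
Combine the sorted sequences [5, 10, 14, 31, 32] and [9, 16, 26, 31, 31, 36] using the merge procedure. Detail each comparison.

Merging process:

Compare 5 vs 9: take 5 from left. Merged: [5]
Compare 10 vs 9: take 9 from right. Merged: [5, 9]
Compare 10 vs 16: take 10 from left. Merged: [5, 9, 10]
Compare 14 vs 16: take 14 from left. Merged: [5, 9, 10, 14]
Compare 31 vs 16: take 16 from right. Merged: [5, 9, 10, 14, 16]
Compare 31 vs 26: take 26 from right. Merged: [5, 9, 10, 14, 16, 26]
Compare 31 vs 31: take 31 from left. Merged: [5, 9, 10, 14, 16, 26, 31]
Compare 32 vs 31: take 31 from right. Merged: [5, 9, 10, 14, 16, 26, 31, 31]
Compare 32 vs 31: take 31 from right. Merged: [5, 9, 10, 14, 16, 26, 31, 31, 31]
Compare 32 vs 36: take 32 from left. Merged: [5, 9, 10, 14, 16, 26, 31, 31, 31, 32]
Append remaining from right: [36]. Merged: [5, 9, 10, 14, 16, 26, 31, 31, 31, 32, 36]

Final merged array: [5, 9, 10, 14, 16, 26, 31, 31, 31, 32, 36]
Total comparisons: 10

The merged array is [5, 9, 10, 14, 16, 26, 31, 31, 31, 32, 36], requiring 10 comparisons. The merge step runs in O(n) time where n is the total number of elements.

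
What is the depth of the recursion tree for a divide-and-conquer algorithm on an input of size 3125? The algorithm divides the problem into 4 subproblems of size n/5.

For divide and conquer with division factor 5:

Problem sizes at each level:
Level 0: 3125
Level 1: 625
Level 2: 125
Level 3: 25
Level 4: 5
Level 5: 1

The root is level 0 and the size-1 base case is level 5 (the tree spans levels 0 through 5, i.e. 6 levels counting the root), so the depth is the number of divisions: log_5(3125) = 5

The recursion tree depth is log_5(3125) = 5. At each level, the problem size is divided by 5, so it takes 5 divisions to reduce to a base case of size 1. The algorithm makes 4 recursive calls at each level.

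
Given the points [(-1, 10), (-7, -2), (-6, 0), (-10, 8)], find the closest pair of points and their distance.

Computing all pairwise distances among 4 points:

d((-1, 10), (-7, -2)) = 13.4164
d((-1, 10), (-6, 0)) = 11.1803
d((-1, 10), (-10, 8)) = 9.2195
d((-7, -2), (-6, 0)) = 2.2361 <-- minimum
d((-7, -2), (-10, 8)) = 10.4403
d((-6, 0), (-10, 8)) = 8.9443

Closest pair: (-7, -2) and (-6, 0) with distance 2.2361

The closest pair is (-7, -2) and (-6, 0) with Euclidean distance 2.2361. For 4 points, brute-force pairwise comparison is shown above. For large n, the divide-and-conquer algorithm (sort by x, recurse on halves, check the dividing strip) achieves O(n log n).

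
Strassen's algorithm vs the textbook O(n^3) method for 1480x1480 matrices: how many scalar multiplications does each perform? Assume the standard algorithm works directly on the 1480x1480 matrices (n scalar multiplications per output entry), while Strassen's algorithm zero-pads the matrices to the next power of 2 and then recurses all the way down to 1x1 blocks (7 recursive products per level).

Matrix multiplication for 1480x1480 matrices:

Strassen's algorithm requires power-of-2 dimensions. Pad 1480x1480 to 2048x2048 (next power of 2).

Standard algorithm: 1480^3 = 3241792000 multiplications
Strassen's algorithm: 7^(log2(2048)) = 7^11 = 1977326743 multiplications
Savings: 3241792000 - 1977326743 = 1264465257 multiplications

Standard: 3241792000 multiplications (1480^3). Strassen: 1977326743 multiplications (7^11, after padding to 2048x2048). Strassen reduces 8 recursive multiplications to 7 at each level.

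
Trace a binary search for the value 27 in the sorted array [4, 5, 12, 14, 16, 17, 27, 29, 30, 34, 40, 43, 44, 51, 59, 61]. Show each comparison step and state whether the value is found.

Binary search for 27 in [4, 5, 12, 14, 16, 17, 27, 29, 30, 34, 40, 43, 44, 51, 59, 61]:

lo=0, hi=15, mid=7, arr[mid]=29 -> 29 > 27, search left half
lo=0, hi=6, mid=3, arr[mid]=14 -> 14 < 27, search right half
lo=4, hi=6, mid=5, arr[mid]=17 -> 17 < 27, search right half
lo=6, hi=6, mid=6, arr[mid]=27 -> Found target at index 6!

Binary search finds 27 at index 6 after 4 comparisons. The search repeatedly halves the search space by comparing with the middle element.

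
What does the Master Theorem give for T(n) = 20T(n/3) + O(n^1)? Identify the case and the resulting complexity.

Master Theorem for T(n) = 20T(n/3) + O(n^1):

a = 20, b = 3, c = 1
log_b(a) = log_3(20) = 2.7268

Case 1: c = 1 < log_3(20) = 2.7268
T(n) = O(n^(log_3 20))

For T(n) = 20T(n/3) + O(n^1): log_3(20) = 2.7268. This is Case 1 of the Master Theorem (c < log_b(a), work dominated by leaves), giving O(n^(log_3 20)).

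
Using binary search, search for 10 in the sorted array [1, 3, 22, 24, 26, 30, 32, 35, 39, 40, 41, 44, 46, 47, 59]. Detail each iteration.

Binary search for 10 in [1, 3, 22, 24, 26, 30, 32, 35, 39, 40, 41, 44, 46, 47, 59]:

lo=0, hi=14, mid=7, arr[mid]=35 -> 35 > 10, search left half
lo=0, hi=6, mid=3, arr[mid]=24 -> 24 > 10, search left half
lo=0, hi=2, mid=1, arr[mid]=3 -> 3 < 10, search right half
lo=2, hi=2, mid=2, arr[mid]=22 -> 22 > 10, search left half
lo=2 > hi=1, target 10 not found

Binary search determines that 10 is not in the array after 4 comparisons. The search space was exhausted without finding the target.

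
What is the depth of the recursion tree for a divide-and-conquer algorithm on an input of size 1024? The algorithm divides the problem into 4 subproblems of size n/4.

For divide and conquer with division factor 4:

Problem sizes at each level:
Level 0: 1024
Level 1: 256
Level 2: 64
Level 3: 16
Level 4: 4
Level 5: 1

The root is level 0 and the size-1 base case is level 5 (the tree spans levels 0 through 5, i.e. 6 levels counting the root), so the depth is the number of divisions: log_4(1024) = 5

The recursion tree depth is log_4(1024) = 5. At each level, the problem size is divided by 4, so it takes 5 divisions to reduce to a base case of size 1. The algorithm makes 4 recursive calls at each level.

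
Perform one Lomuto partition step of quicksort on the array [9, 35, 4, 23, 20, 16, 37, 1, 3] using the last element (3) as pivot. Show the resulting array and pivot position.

Lomuto partition with pivot = 3:

Initial array: [9, 35, 4, 23, 20, 16, 37, 1, 3]

arr[0]=9 > 3: no swap
arr[1]=35 > 3: no swap
arr[2]=4 > 3: no swap
arr[3]=23 > 3: no swap
arr[4]=20 > 3: no swap
arr[5]=16 > 3: no swap
arr[6]=37 > 3: no swap
arr[7]=1 <= 3: swap with position 0, array becomes [1, 35, 4, 23, 20, 16, 37, 9, 3]

Place pivot at position 1: [1, 3, 4, 23, 20, 16, 37, 9, 35]
Pivot position: 1

After partitioning with pivot 3, the array becomes [1, 3, 4, 23, 20, 16, 37, 9, 35]. The pivot is placed at index 1. All elements to the left of the pivot are <= 3, and all elements to the right are > 3.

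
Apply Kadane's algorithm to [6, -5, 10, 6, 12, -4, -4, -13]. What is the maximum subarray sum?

Using Kadane's algorithm on [6, -5, 10, 6, 12, -4, -4, -13]:

Scanning through the array:
Position 1 (value -5): max_ending_here = 1, max_so_far = 6
Position 2 (value 10): max_ending_here = 11, max_so_far = 11
Position 3 (value 6): max_ending_here = 17, max_so_far = 17
Position 4 (value 12): max_ending_here = 29, max_so_far = 29
Position 5 (value -4): max_ending_here = 25, max_so_far = 29
Position 6 (value -4): max_ending_here = 21, max_so_far = 29
Position 7 (value -13): max_ending_here = 8, max_so_far = 29

Maximum subarray: [6, -5, 10, 6, 12]
Maximum sum: 29

The maximum subarray is [6, -5, 10, 6, 12] with sum 29. This subarray runs from index 0 to index 4.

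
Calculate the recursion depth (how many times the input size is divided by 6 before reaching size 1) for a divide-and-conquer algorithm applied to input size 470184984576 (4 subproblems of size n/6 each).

For divide and conquer with division factor 6:

Problem sizes at each level:
Level 0: 470184984576
Level 1: 78364164096
Level 2: 13060694016
Level 3: 2176782336
Level 4: 362797056
Level 5: 60466176
Level 6: 10077696
Level 7: 1679616
Level 8: 279936
Level 9: 46656
Level 10: 7776
Level 11: 1296
Level 12: 216
Level 13: 36
Level 14: 6
Level 15: 1

The root is level 0 and the size-1 base case is level 15 (the tree spans levels 0 through 15, i.e. 16 levels counting the root), so the depth is the number of divisions: log_6(470184984576) = 15

The recursion tree depth is log_6(470184984576) = 15. At each level, the problem size is divided by 6, so it takes 15 divisions to reduce to a base case of size 1. The algorithm makes 4 recursive calls at each level.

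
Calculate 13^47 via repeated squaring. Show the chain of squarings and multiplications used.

Computing 13^47 by squaring (build up from 13^1; each line after the first costs one multiplication):

13^1 = 13
13^2 = (13^1)^2 = 13^2 = 169
13^4 = (13^2)^2 = 169^2 = 28561
13^5 = 13 * 13^4 = 13 * 28561 = 371293
13^10 = (13^5)^2 = 371293^2 = 137858491849
13^11 = 13 * 13^10 = 13 * 137858491849 = 1792160394037
13^22 = (13^11)^2 = 1792160394037^2 = 3211838877954855105157369
13^23 = 13 * 13^22 = 13 * 3211838877954855105157369 = 41753905413413116367045797
13^46 = (13^23)^2 = 41753905413413116367045797^2 = 1743388617272249143997555461487119439669521095365209
13^47 = 13 * 13^46 = 13 * 1743388617272249143997555461487119439669521095365209 = 22664052024539238871968220999332552715703774239747717

Result: 22664052024539238871968220999332552715703774239747717
Multiplications needed: 9 (9 lines after 13^1)

13^47 = 22664052024539238871968220999332552715703774239747717. Using exponentiation by squaring, this requires 9 multiplications. The key idea: if the exponent is even, square the half-power; if odd, multiply by the base once.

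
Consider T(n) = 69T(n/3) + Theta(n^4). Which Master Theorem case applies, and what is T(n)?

Master Theorem for T(n) = 69T(n/3) + O(n^4):

a = 69, b = 3, c = 4
log_b(a) = log_3(69) = 3.8540

Case 3: c = 4 > log_3(69) = 3.8540
T(n) = O(n^4) = O(n^4)

For T(n) = 69T(n/3) + O(n^4): log_3(69) = 3.8540. This is Case 3 of the Master Theorem (c > log_b(a), work dominated by root), giving O(n^4).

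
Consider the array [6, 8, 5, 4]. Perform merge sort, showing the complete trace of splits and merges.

Merge sort trace:

Split: [6, 8, 5, 4] -> [6, 8] and [5, 4]
  Split: [6, 8] -> [6] and [8]
  Merge: [6] + [8] -> [6, 8]
  Split: [5, 4] -> [5] and [4]
  Merge: [5] + [4] -> [4, 5]
Merge: [6, 8] + [4, 5] -> [4, 5, 6, 8]

Final sorted array: [4, 5, 6, 8]

The merge sort proceeds by recursively splitting the array and merging sorted halves.
After all merges, the sorted array is [4, 5, 6, 8].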